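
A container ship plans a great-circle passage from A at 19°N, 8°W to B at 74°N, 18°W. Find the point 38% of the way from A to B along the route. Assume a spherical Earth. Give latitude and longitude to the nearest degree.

Write both endpoints as unit vectors p₁, p₂ with components (cos φ cos λ, cos φ sin λ, sin φ).
The central angle between the endpoints is δ = arccos(p₁·p₂) ≈ 0.965 rad (55.3°).
Interpolate at f = 0.38 with slerp weights a = sin((1−f)δ)/sin δ ≈ 0.685, b = sin(fδ)/sin δ ≈ 0.436.
p = a·p₁ + b·p₂ ≈ (0.756, -0.127, 0.642); φ = arcsin(p_z) ≈ 39.96°, λ = atan2(p_y, p_x) ≈ -9.56°.

≈ 40°N, 10°W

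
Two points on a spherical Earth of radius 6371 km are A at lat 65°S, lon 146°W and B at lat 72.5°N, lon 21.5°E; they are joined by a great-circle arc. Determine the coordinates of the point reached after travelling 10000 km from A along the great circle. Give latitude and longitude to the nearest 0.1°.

Convert each endpoint to a unit vector on the sphere (x = cos φ cos λ, y = cos φ sin λ, z = sin φ).
The central angle between the endpoints is δ = arccos(p₁·p₂) ≈ 2.989 rad (171.3°). The total great-circle distance is δ·R ≈ 2.989 × 6371 ≈ 19045 km, so the target fraction is f = 10000/19045 ≈ 0.525.
Interpolate at f ≈ 0.525 with slerp weights a = sin((1−f)δ)/sin δ ≈ 6.519, b = sin(fδ)/sin δ ≈ 6.594.
p = a·p₁ + b·p₂ ≈ (-0.439, -0.814, 0.381); φ = arcsin(p_z) ≈ 22.37°, λ = atan2(p_y, p_x) ≈ -118.35°.

≈ lat 22.4°N, lon 118.3°W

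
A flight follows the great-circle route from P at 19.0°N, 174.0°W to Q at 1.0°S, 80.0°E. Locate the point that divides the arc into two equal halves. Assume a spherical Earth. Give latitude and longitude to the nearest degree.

≈ 15°N, 131°E

Convert each endpoint to a unit vector on the sphere (x = cos φ cos λ, y = cos φ sin λ, z = sin φ).
The central angle between the endpoints is δ = arccos(p₁·p₂) ≈ 1.840 rad (105.4°).
Interpolate at f = 1/2 with slerp weights a = sin((1−f)δ)/sin δ ≈ 0.825, b = sin(fδ)/sin δ ≈ 0.825.
p = a·p₁ + b·p₂ ≈ (-0.633, 0.731, 0.254); φ = arcsin(p_z) ≈ 14.73°, λ = atan2(p_y, p_x) ≈ 130.88°.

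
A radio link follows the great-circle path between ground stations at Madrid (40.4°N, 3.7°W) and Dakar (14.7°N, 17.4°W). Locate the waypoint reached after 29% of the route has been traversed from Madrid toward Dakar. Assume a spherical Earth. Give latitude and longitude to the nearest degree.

The haversine formula gives a central angle δ ≈ 0.495 rad (28.3°) between the endpoints.
Interpolate at f = 0.29 with slerp weights a = sin((1−f)δ)/sin δ ≈ 0.725, b = sin(fδ)/sin δ ≈ 0.301.
p = a·p₁ + b·p₂ ≈ (0.829, -0.123, 0.546); φ = arcsin(p_z) ≈ 33.10°, λ = atan2(p_y, p_x) ≈ -8.42°.

≈ 33°N, 8°W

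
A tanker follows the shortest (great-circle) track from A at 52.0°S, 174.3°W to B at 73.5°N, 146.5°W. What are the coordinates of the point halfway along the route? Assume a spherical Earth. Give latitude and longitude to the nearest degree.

≈ 11°N, 166°W

The haversine formula gives a central angle δ ≈ 2.215 rad (126.9°) between the endpoints.
Interpolate at f = 1/2 with slerp weights a = sin((1−f)δ)/sin δ ≈ 1.119, b = sin(fδ)/sin δ ≈ 1.119.
p = a·p₁ + b·p₂ ≈ (-0.951, -0.244, 0.191); φ = arcsin(p_z) ≈ 11.02°, λ = atan2(p_y, p_x) ≈ -165.61°.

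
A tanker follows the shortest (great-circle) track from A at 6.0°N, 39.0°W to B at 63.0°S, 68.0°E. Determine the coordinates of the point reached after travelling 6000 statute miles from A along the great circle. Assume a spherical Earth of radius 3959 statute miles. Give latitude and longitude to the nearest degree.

Write both endpoints as unit vectors p₁, p₂ with components (cos φ cos λ, cos φ sin λ, sin φ).
The central angle between the endpoints is δ = arccos(p₁·p₂) ≈ 1.798 rad (103.0°). The total great-circle distance is δ·R ≈ 1.798 × 3959 ≈ 7118 mi, so the target fraction is f = 6000/7118 ≈ 0.843.
Interpolate at f ≈ 0.843 with slerp weights a = sin((1−f)δ)/sin δ ≈ 0.286, b = sin(fδ)/sin δ ≈ 1.025.
p = a·p₁ + b·p₂ ≈ (0.395, 0.252, -0.883); φ = arcsin(p_z) ≈ -62.03°, λ = atan2(p_y, p_x) ≈ 32.56°.

≈ 62°S, 33°E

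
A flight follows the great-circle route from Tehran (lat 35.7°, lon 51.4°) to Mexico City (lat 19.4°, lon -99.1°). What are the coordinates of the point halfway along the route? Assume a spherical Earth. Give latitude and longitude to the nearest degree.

Convert each endpoint to a unit vector on the sphere (x = cos φ cos λ, y = cos φ sin λ, z = sin φ).
The central angle between the endpoints is δ = arccos(p₁·p₂) ≈ 2.063 rad (118.2°).
Interpolate at f = 1/2 with slerp weights a = sin((1−f)δ)/sin δ ≈ 0.974, b = sin(fδ)/sin δ ≈ 0.974.
p = a·p₁ + b·p₂ ≈ (0.348, -0.289, 0.892); φ = arcsin(p_z) ≈ 63.10°, λ = atan2(p_y, p_x) ≈ -39.69°.

≈ lat 63°, lon -40°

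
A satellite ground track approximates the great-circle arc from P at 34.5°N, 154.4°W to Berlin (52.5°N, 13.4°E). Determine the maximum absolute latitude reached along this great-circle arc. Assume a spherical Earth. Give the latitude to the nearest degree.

≈ 84°N

The great circle lies in the plane with unit normal n̂ = (p₁ × p₂)/|p₁ × p₂|.
Here n̂_z ≈ +0.106; the vertex latitude is φ_max = arccos|n̂_z| ≈ 83.9°.
Check via Clairaut: cos φ_max = |cos φ₁| · sin C = cos(34.5°)·sin(7.4°) ≈ 0.106, again giving ≈ 83.9°.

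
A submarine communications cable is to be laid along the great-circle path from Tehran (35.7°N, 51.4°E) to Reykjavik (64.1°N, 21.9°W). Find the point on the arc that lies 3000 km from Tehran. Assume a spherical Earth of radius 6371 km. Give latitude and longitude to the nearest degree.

≈ 56°N, 25°E

From cos δ = sin φ₁ sin φ₂ + cos φ₁ cos φ₂ cos Δλ, the central angle is δ ≈ 0.893 rad (51.2°). The total great-circle distance is δ·R ≈ 0.893 × 6371 ≈ 5691 km, so the target fraction is f = 3000/5691 ≈ 0.527.
Interpolate at f ≈ 0.527 with slerp weights a = sin((1−f)δ)/sin δ ≈ 0.526, b = sin(fδ)/sin δ ≈ 0.582.
p = a·p₁ + b·p₂ ≈ (0.503, 0.239, 0.831); φ = arcsin(p_z) ≈ 56.18°, λ = atan2(p_y, p_x) ≈ 25.44°.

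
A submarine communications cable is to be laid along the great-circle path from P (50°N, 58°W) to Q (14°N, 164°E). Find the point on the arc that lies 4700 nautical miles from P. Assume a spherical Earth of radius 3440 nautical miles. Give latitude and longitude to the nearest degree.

≈ (38°N, 179°E)

Write both endpoints as unit vectors p₁, p₂ with components (cos φ cos λ, cos φ sin λ, sin φ).
The central angle between the endpoints is δ = arccos(p₁·p₂) ≈ 1.853 rad (106.2°). The total great-circle distance is δ·R ≈ 1.853 × 3440 ≈ 6373 nmi, so the target fraction is f = 4700/6373 ≈ 0.737.
Interpolate at f ≈ 0.737 with slerp weights a = sin((1−f)δ)/sin δ ≈ 0.487, b = sin(fδ)/sin δ ≈ 1.019.
p = a·p₁ + b·p₂ ≈ (-0.785, 0.007, 0.619); φ = arcsin(p_z) ≈ 38.27°, λ = atan2(p_y, p_x) ≈ 179.46°.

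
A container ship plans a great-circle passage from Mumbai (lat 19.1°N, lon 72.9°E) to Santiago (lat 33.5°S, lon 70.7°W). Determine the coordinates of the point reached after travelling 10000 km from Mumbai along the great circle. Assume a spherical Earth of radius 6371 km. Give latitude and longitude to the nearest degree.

Write both endpoints as unit vectors p₁, p₂ with components (cos φ cos λ, cos φ sin λ, sin φ).
The central angle between the endpoints is δ = arccos(p₁·p₂) ≈ 2.523 rad (144.6°). The total great-circle distance is δ·R ≈ 2.523 × 6371 ≈ 16076 km, so the target fraction is f = 10000/16076 ≈ 0.622.
Interpolate at f ≈ 0.622 with slerp weights a = sin((1−f)δ)/sin δ ≈ 1.407, b = sin(fδ)/sin δ ≈ 1.725.
p = a·p₁ + b·p₂ ≈ (0.866, -0.087, -0.492); φ = arcsin(p_z) ≈ -29.46°, λ = atan2(p_y, p_x) ≈ -5.74°.

≈ lat 29°S, lon 6°W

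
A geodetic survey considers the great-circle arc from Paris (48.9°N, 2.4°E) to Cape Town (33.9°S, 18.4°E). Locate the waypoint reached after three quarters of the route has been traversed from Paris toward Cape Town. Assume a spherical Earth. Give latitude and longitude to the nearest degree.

Convert each endpoint to a unit vector on the sphere (x = cos φ cos λ, y = cos φ sin λ, z = sin φ).
The central angle between the endpoints is δ = arccos(p₁·p₂) ≈ 1.466 rad (84.0°).
Interpolate at f = 3/4 with slerp weights a = sin((1−f)δ)/sin δ ≈ 0.360, b = sin(fδ)/sin δ ≈ 0.896.
p = a·p₁ + b·p₂ ≈ (0.942, 0.245, -0.228); φ = arcsin(p_z) ≈ -13.19°, λ = atan2(p_y, p_x) ≈ 14.55°.

≈ 13°S, 15°E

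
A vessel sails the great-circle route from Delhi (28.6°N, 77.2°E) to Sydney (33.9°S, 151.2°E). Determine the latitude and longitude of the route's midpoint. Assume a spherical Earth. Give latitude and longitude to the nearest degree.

≈ 3°S, 113°E

Convert each endpoint to a unit vector on the sphere (x = cos φ cos λ, y = cos φ sin λ, z = sin φ).
The central angle between the endpoints is δ = arccos(p₁·p₂) ≈ 1.637 rad (93.8°).
Interpolate at f = 1/2 with slerp weights a = sin((1−f)δ)/sin δ ≈ 0.732, b = sin(fδ)/sin δ ≈ 0.732.
p = a·p₁ + b·p₂ ≈ (-0.390, 0.919, -0.058); φ = arcsin(p_z) ≈ -3.32°, λ = atan2(p_y, p_x) ≈ 112.99°.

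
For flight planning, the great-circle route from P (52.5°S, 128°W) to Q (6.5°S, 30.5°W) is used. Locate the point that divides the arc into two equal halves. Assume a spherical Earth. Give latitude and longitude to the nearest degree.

From cos δ = sin φ₁ sin φ₂ + cos φ₁ cos φ₂ cos Δλ, the central angle is δ ≈ 1.560 rad (89.4°).
Interpolate at f = 1/2 with slerp weights a = sin((1−f)δ)/sin δ ≈ 0.703, b = sin(fδ)/sin δ ≈ 0.703.
p = a·p₁ + b·p₂ ≈ (0.338, -0.692, -0.638); φ = arcsin(p_z) ≈ -39.61°, λ = atan2(p_y, p_x) ≈ -63.94°.

≈ (40°S, 64°W)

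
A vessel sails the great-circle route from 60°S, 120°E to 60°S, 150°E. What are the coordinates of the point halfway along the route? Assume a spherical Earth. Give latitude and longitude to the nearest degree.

Convert each endpoint to a unit vector on the sphere (x = cos φ cos λ, y = cos φ sin λ, z = sin φ).
The central angle between the endpoints is δ = arccos(p₁·p₂) ≈ 0.260 rad (14.9°).
Interpolate at f = 1/2 with slerp weights a = sin((1−f)δ)/sin δ ≈ 0.504, b = sin(fδ)/sin δ ≈ 0.504.
p = a·p₁ + b·p₂ ≈ (-0.344, 0.344, -0.873); φ = arcsin(p_z) ≈ -60.85°, λ = atan2(p_y, p_x) ≈ 135.00°.

≈ 61°S, 135°E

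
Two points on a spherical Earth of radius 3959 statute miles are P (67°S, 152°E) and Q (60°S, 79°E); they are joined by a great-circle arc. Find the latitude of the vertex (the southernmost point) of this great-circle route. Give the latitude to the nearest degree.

≈ 69°S

The great circle lies in the plane with unit normal n̂ = (p₁ × p₂)/|p₁ × p₂|.
Here n̂_z ≈ -0.359; the vertex latitude is φ_max = arccos|n̂_z| ≈ 68.9°.
Check via Clairaut: cos φ_max = |cos φ₁| · sin C = cos(67.0°)·sin(113.1°) ≈ 0.359, again giving ≈ 68.9°.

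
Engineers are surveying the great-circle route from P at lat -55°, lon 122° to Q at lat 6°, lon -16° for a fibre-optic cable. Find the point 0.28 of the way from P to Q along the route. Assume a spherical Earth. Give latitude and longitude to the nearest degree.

≈ lat -62°, lon 56°

From cos δ = sin φ₁ sin φ₂ + cos φ₁ cos φ₂ cos Δλ, the central angle is δ ≈ 2.105 rad (120.6°).
Interpolate at f = 0.28 with slerp weights a = sin((1−f)δ)/sin δ ≈ 1.160, b = sin(fδ)/sin δ ≈ 0.646.
p = a·p₁ + b·p₂ ≈ (0.265, 0.387, -0.883); φ = arcsin(p_z) ≈ -62.01°, λ = atan2(p_y, p_x) ≈ 55.62°.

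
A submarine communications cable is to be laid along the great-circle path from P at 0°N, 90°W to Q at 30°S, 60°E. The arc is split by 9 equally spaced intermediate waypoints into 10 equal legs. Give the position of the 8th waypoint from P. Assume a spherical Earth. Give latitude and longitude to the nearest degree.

Convert each endpoint to a unit vector on the sphere (x = cos φ cos λ, y = cos φ sin λ, z = sin φ).
The central angle between the endpoints is δ = arccos(p₁·p₂) ≈ 2.419 rad (138.6°).
Interpolate at f = 8/10 with slerp weights a = sin((1−f)δ)/sin δ ≈ 0.703, b = sin(fδ)/sin δ ≈ 1.413.
p = a·p₁ + b·p₂ ≈ (0.612, 0.356, -0.706); φ = arcsin(p_z) ≈ -44.94°, λ = atan2(p_y, p_x) ≈ 30.22°.

≈ 45°S, 30°E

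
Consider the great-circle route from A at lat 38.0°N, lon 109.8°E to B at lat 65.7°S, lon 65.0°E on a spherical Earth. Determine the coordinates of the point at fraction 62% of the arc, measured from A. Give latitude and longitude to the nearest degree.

The haversine formula gives a central angle δ ≈ 1.908 rad (109.3°) between the endpoints.
Interpolate at f = 0.62 with slerp weights a = sin((1−f)δ)/sin δ ≈ 0.703, b = sin(fδ)/sin δ ≈ 0.981.
p = a·p₁ + b·p₂ ≈ (-0.017, 0.887, -0.461); φ = arcsin(p_z) ≈ -27.48°, λ = atan2(p_y, p_x) ≈ 91.10°.

≈ lat 27°S, lon 91°E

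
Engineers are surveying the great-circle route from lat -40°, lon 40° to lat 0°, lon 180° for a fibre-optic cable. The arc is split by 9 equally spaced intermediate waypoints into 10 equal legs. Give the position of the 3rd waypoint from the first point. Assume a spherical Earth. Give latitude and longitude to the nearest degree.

Convert each endpoint to a unit vector on the sphere (x = cos φ cos λ, y = cos φ sin λ, z = sin φ).
The central angle between the endpoints is δ = arccos(p₁·p₂) ≈ 2.198 rad (125.9°).
Interpolate at f = 3/10 with slerp weights a = sin((1−f)δ)/sin δ ≈ 1.234, b = sin(fδ)/sin δ ≈ 0.757.
p = a·p₁ + b·p₂ ≈ (-0.032, 0.608, -0.793); φ = arcsin(p_z) ≈ -52.51°, λ = atan2(p_y, p_x) ≈ 93.04°.

≈ lat -53°, lon 93°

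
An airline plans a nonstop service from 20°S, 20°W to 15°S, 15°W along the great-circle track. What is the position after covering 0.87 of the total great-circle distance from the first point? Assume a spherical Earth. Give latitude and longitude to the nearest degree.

≈ 16°S, 16°W

The haversine formula gives a central angle δ ≈ 0.121 rad (6.9°) between the endpoints.
Interpolate at f = 0.87 with slerp weights a = sin((1−f)δ)/sin δ ≈ 0.130, b = sin(fδ)/sin δ ≈ 0.871.
p = a·p₁ + b·p₂ ≈ (0.927, -0.260, -0.270); φ = arcsin(p_z) ≈ -15.66°, λ = atan2(p_y, p_x) ≈ -15.64°.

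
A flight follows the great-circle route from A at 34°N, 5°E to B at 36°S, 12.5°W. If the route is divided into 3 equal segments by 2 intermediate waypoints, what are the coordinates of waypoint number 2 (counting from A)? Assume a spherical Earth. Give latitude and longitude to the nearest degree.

Convert each endpoint to a unit vector on the sphere (x = cos φ cos λ, y = cos φ sin λ, z = sin φ).
The central angle between the endpoints is δ = arccos(p₁·p₂) ≈ 1.255 rad (71.9°).
Interpolate at f = 2/3 with slerp weights a = sin((1−f)δ)/sin δ ≈ 0.427, b = sin(fδ)/sin δ ≈ 0.781.
p = a·p₁ + b·p₂ ≈ (0.970, -0.106, -0.220); φ = arcsin(p_z) ≈ -12.71°, λ = atan2(p_y, p_x) ≈ -6.23°.

≈ 13°S, 6°W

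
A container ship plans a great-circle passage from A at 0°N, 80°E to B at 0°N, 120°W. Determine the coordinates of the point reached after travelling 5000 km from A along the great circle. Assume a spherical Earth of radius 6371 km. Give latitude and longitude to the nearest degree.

Convert each endpoint to a unit vector on the sphere (x = cos φ cos λ, y = cos φ sin λ, z = sin φ).
The central angle between the endpoints is δ = arccos(p₁·p₂) ≈ 2.793 rad (160.0°). The total great-circle distance is δ·R ≈ 2.793 × 6371 ≈ 17791 km, so the target fraction is f = 5000/17791 ≈ 0.281.
Interpolate at f ≈ 0.281 with slerp weights a = sin((1−f)δ)/sin δ ≈ 2.649, b = sin(fδ)/sin δ ≈ 2.066.
p = a·p₁ + b·p₂ ≈ (-0.573, 0.819, 0.000); φ = arcsin(p_z) ≈ 0.00°, λ = atan2(p_y, p_x) ≈ 124.97°.

≈ 0°N, 125°E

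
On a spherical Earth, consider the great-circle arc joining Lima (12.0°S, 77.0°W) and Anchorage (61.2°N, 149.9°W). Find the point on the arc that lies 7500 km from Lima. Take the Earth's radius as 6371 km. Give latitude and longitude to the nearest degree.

≈ 46°N, 115°W

From cos δ = sin φ₁ sin φ₂ + cos φ₁ cos φ₂ cos Δλ, the central angle is δ ≈ 1.614 rad (92.5°). The total great-circle distance is δ·R ≈ 1.614 × 6371 ≈ 10286 km, so the target fraction is f = 7500/10286 ≈ 0.729.
Interpolate at f ≈ 0.729 with slerp weights a = sin((1−f)δ)/sin δ ≈ 0.424, b = sin(fδ)/sin δ ≈ 0.924.
p = a·p₁ + b·p₂ ≈ (-0.292, -0.627, 0.722); φ = arcsin(p_z) ≈ 46.22°, λ = atan2(p_y, p_x) ≈ -114.96°.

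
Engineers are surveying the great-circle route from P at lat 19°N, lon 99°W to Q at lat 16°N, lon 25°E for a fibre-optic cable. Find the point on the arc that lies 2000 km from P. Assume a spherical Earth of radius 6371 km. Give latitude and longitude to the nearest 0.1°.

The haversine formula gives a central angle δ ≈ 2.003 rad (114.7°) between the endpoints. The total great-circle distance is δ·R ≈ 2.003 × 6371 ≈ 12759 km, so the target fraction is f = 2000/12759 ≈ 0.157.
Interpolate at f ≈ 0.157 with slerp weights a = sin((1−f)δ)/sin δ ≈ 1.093, b = sin(fδ)/sin δ ≈ 0.340.
p = a·p₁ + b·p₂ ≈ (0.134, -0.883, 0.450); φ = arcsin(p_z) ≈ 26.72°, λ = atan2(p_y, p_x) ≈ -81.34°.

≈ lat 26.7°N, lon 81.3°W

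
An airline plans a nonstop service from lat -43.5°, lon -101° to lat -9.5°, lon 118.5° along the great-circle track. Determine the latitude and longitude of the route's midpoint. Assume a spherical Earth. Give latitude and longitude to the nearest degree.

≈ lat -54°, lon 166°

The haversine formula gives a central angle δ ≈ 2.025 rad (116.0°) between the endpoints.
Interpolate at f = 1/2 with slerp weights a = sin((1−f)δ)/sin δ ≈ 0.944, b = sin(fδ)/sin δ ≈ 0.944.
p = a·p₁ + b·p₂ ≈ (-0.575, 0.146, -0.805); φ = arcsin(p_z) ≈ -53.64°, λ = atan2(p_y, p_x) ≈ 165.75°.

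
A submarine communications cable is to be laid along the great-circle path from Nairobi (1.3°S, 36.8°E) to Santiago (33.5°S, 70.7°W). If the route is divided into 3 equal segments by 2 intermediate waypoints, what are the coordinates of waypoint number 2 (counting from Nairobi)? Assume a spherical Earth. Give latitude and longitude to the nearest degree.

≈ 33°S, 29°W

Convert each endpoint to a unit vector on the sphere (x = cos φ cos λ, y = cos φ sin λ, z = sin φ).
The central angle between the endpoints is δ = arccos(p₁·p₂) ≈ 1.811 rad (103.8°).
Interpolate at f = 2/3 with slerp weights a = sin((1−f)δ)/sin δ ≈ 0.585, b = sin(fδ)/sin δ ≈ 0.962.
p = a·p₁ + b·p₂ ≈ (0.733, -0.407, -0.544); φ = arcsin(p_z) ≈ -32.99°, λ = atan2(p_y, p_x) ≈ -29.06°.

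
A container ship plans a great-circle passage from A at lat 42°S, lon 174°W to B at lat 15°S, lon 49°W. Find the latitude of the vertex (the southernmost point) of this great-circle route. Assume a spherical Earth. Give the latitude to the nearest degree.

The great circle lies in the plane with unit normal n̂ = (p₁ × p₂)/|p₁ × p₂|.
Here n̂_z ≈ +0.605; the vertex latitude is φ_max = arccos|n̂_z| ≈ 52.7°.

≈ 53°S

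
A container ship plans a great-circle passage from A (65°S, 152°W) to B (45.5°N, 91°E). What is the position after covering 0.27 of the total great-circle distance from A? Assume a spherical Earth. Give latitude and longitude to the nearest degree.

From cos δ = sin φ₁ sin φ₂ + cos φ₁ cos φ₂ cos Δλ, the central angle is δ ≈ 2.467 rad (141.3°).
Interpolate at f = 0.27 with slerp weights a = sin((1−f)δ)/sin δ ≈ 1.559, b = sin(fδ)/sin δ ≈ 0.989.
p = a·p₁ + b·p₂ ≈ (-0.594, 0.384, -0.707); φ = arcsin(p_z) ≈ -45.00°, λ = atan2(p_y, p_x) ≈ 147.11°.

≈ (45°S, 147°E)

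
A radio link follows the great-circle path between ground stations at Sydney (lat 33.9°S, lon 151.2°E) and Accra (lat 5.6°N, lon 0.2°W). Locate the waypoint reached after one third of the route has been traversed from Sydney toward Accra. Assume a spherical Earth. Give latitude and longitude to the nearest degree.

From cos δ = sin φ₁ sin φ₂ + cos φ₁ cos φ₂ cos Δλ, the central angle is δ ≈ 2.465 rad (141.2°).
Interpolate at f = 1/3 with slerp weights a = sin((1−f)δ)/sin δ ≈ 1.593, b = sin(fδ)/sin δ ≈ 1.169.
p = a·p₁ + b·p₂ ≈ (0.005, 0.633, -0.774); φ = arcsin(p_z) ≈ -50.74°, λ = atan2(p_y, p_x) ≈ 89.52°.

≈ lat 51°S, lon 90°E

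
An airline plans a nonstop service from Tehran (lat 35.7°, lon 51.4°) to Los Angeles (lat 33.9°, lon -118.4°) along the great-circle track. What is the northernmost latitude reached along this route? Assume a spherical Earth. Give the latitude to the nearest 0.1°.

≈ 82.7°

The great circle lies in the plane with unit normal n̂ = (p₁ × p₂)/|p₁ × p₂|.
Here n̂_z ≈ -0.127; the vertex latitude is φ_max = arccos|n̂_z| ≈ 82.7°.
Check via Clairaut: cos φ_max = |cos φ₁| · sin C = cos(35.7°)·sin(9.0°) ≈ 0.127, again giving ≈ 82.7°.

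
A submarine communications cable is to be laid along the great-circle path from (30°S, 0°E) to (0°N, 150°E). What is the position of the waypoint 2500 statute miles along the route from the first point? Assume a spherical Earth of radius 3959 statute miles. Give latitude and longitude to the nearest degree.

≈ (48°S, 41°E)

Convert each endpoint to a unit vector on the sphere (x = cos φ cos λ, y = cos φ sin λ, z = sin φ).
The central angle between the endpoints is δ = arccos(p₁·p₂) ≈ 2.419 rad (138.6°). The total great-circle distance is δ·R ≈ 2.419 × 3959 ≈ 9576 mi, so the target fraction is f = 2500/9576 ≈ 0.261.
Interpolate at f ≈ 0.261 with slerp weights a = sin((1−f)δ)/sin δ ≈ 1.477, b = sin(fδ)/sin δ ≈ 0.893.
p = a·p₁ + b·p₂ ≈ (0.506, 0.446, -0.738); φ = arcsin(p_z) ≈ -47.58°, λ = atan2(p_y, p_x) ≈ 41.42°.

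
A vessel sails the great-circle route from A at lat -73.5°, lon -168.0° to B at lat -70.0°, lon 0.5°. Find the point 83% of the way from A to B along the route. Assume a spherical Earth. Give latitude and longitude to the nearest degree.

The haversine formula gives a central angle δ ≈ 0.634 rad (36.3°) between the endpoints.
Interpolate at f = 0.83 with slerp weights a = sin((1−f)δ)/sin δ ≈ 0.182, b = sin(fδ)/sin δ ≈ 0.848.
p = a·p₁ + b·p₂ ≈ (0.240, -0.008, -0.971); φ = arcsin(p_z) ≈ -76.13°, λ = atan2(p_y, p_x) ≈ -1.96°.

≈ lat -76°, lon -2°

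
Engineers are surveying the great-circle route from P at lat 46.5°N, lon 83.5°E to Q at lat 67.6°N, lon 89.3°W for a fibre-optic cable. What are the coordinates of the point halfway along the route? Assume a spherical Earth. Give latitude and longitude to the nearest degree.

≈ lat 79°N, lon 75°E

Write both endpoints as unit vectors p₁, p₂ with components (cos φ cos λ, cos φ sin λ, sin φ).
The central angle between the endpoints is δ = arccos(p₁·p₂) ≈ 1.148 rad (65.8°).
Interpolate at f = 1/2 with slerp weights a = sin((1−f)δ)/sin δ ≈ 0.595, b = sin(fδ)/sin δ ≈ 0.595.
p = a·p₁ + b·p₂ ≈ (0.049, 0.180, 0.982); φ = arcsin(p_z) ≈ 79.23°, λ = atan2(p_y, p_x) ≈ 74.75°.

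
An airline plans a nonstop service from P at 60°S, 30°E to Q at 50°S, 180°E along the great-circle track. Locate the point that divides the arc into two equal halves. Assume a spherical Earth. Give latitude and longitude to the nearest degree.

Write both endpoints as unit vectors p₁, p₂ with components (cos φ cos λ, cos φ sin λ, sin φ).
The central angle between the endpoints is δ = arccos(p₁·p₂) ≈ 1.176 rad (67.4°).
Interpolate at f = 1/2 with slerp weights a = sin((1−f)δ)/sin δ ≈ 0.601, b = sin(fδ)/sin δ ≈ 0.601.
p = a·p₁ + b·p₂ ≈ (-0.126, 0.150, -0.981); φ = arcsin(p_z) ≈ -78.69°, λ = atan2(p_y, p_x) ≈ 130.00°.

≈ 79°S, 130°E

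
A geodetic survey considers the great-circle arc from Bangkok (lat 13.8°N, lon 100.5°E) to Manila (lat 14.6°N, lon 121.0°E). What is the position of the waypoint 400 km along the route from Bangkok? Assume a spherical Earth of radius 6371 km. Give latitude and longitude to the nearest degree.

≈ lat 14°N, lon 104°E

Convert each endpoint to a unit vector on the sphere (x = cos φ cos λ, y = cos φ sin λ, z = sin φ).
The central angle between the endpoints is δ = arccos(p₁·p₂) ≈ 0.347 rad (19.9°). The total great-circle distance is δ·R ≈ 0.347 × 6371 ≈ 2211 km, so the target fraction is f = 400/2211 ≈ 0.181.
Interpolate at f ≈ 0.181 with slerp weights a = sin((1−f)δ)/sin δ ≈ 0.825, b = sin(fδ)/sin δ ≈ 0.184.
p = a·p₁ + b·p₂ ≈ (-0.238, 0.940, 0.243); φ = arcsin(p_z) ≈ 14.07°, λ = atan2(p_y, p_x) ≈ 104.20°.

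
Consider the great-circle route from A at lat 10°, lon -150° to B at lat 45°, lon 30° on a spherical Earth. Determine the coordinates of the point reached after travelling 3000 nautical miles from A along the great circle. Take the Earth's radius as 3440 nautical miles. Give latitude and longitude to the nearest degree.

The haversine formula gives a central angle δ ≈ 2.182 rad (125.0°) between the endpoints. The total great-circle distance is δ·R ≈ 2.182 × 3440 ≈ 7505 nmi, so the target fraction is f = 3000/7505 ≈ 0.400.
Interpolate at f ≈ 0.400 with slerp weights a = sin((1−f)δ)/sin δ ≈ 1.179, b = sin(fδ)/sin δ ≈ 0.935.
p = a·p₁ + b·p₂ ≈ (-0.433, -0.250, 0.866); φ = arcsin(p_z) ≈ 59.97°, λ = atan2(p_y, p_x) ≈ -150.00°.

≈ lat 60°, lon -150°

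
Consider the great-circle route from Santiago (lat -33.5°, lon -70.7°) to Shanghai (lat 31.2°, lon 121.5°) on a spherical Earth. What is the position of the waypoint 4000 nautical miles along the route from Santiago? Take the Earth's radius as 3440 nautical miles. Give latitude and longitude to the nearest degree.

From cos δ = sin φ₁ sin φ₂ + cos φ₁ cos φ₂ cos Δλ, the central angle is δ ≈ 2.957 rad (169.4°). The total great-circle distance is δ·R ≈ 2.957 × 3440 ≈ 10173 nmi, so the target fraction is f = 4000/10173 ≈ 0.393.
Interpolate at f ≈ 0.393 with slerp weights a = sin((1−f)δ)/sin δ ≈ 5.324, b = sin(fδ)/sin δ ≈ 5.012.
p = a·p₁ + b·p₂ ≈ (-0.773, -0.535, -0.342); φ = arcsin(p_z) ≈ -20.01°, λ = atan2(p_y, p_x) ≈ -145.31°.

≈ lat -20°, lon -145°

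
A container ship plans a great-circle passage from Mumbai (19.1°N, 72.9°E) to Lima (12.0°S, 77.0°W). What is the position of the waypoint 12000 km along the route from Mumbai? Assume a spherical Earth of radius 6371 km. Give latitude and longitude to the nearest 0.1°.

≈ (2.6°N, 37.1°W)

From cos δ = sin φ₁ sin φ₂ + cos φ₁ cos φ₂ cos Δλ, the central angle is δ ≈ 2.621 rad (150.2°). The total great-circle distance is δ·R ≈ 2.621 × 6371 ≈ 16701 km, so the target fraction is f = 12000/16701 ≈ 0.719.
Interpolate at f ≈ 0.719 with slerp weights a = sin((1−f)δ)/sin δ ≈ 1.353, b = sin(fδ)/sin δ ≈ 1.914.
p = a·p₁ + b·p₂ ≈ (0.797, -0.602, 0.045); φ = arcsin(p_z) ≈ 2.57°, λ = atan2(p_y, p_x) ≈ -37.07°.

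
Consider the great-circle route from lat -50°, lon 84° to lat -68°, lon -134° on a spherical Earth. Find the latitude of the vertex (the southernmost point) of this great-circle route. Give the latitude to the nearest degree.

The great circle lies in the plane with unit normal n̂ = (p₁ × p₂)/|p₁ × p₂|.
Here n̂_z ≈ +0.174; the vertex latitude is φ_max = arccos|n̂_z| ≈ 80.0°.
Check via Clairaut: cos φ_max = |cos φ₁| · sin C = cos(50.0°)·sin(164.3°) ≈ 0.174, again giving ≈ 80.0°.

≈ -80°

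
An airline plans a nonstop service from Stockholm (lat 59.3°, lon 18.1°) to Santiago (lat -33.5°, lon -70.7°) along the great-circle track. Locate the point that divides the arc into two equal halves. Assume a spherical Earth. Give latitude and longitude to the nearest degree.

From cos δ = sin φ₁ sin φ₂ + cos φ₁ cos φ₂ cos Δλ, the central angle is δ ≈ 2.055 rad (117.8°).
Interpolate at f = 1/2 with slerp weights a = sin((1−f)δ)/sin δ ≈ 0.967, b = sin(fδ)/sin δ ≈ 0.967.
p = a·p₁ + b·p₂ ≈ (0.736, -0.608, 0.298); φ = arcsin(p_z) ≈ 17.33°, λ = atan2(p_y, p_x) ≈ -39.55°.

≈ lat 17°, lon -40°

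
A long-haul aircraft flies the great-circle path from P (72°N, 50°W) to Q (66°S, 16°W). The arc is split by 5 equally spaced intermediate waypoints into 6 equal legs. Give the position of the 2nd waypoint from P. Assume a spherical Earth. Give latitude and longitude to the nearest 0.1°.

From cos δ = sin φ₁ sin φ₂ + cos φ₁ cos φ₂ cos Δλ, the central angle is δ ≈ 2.441 rad (139.9°).
Interpolate at f = 2/6 with slerp weights a = sin((1−f)δ)/sin δ ≈ 1.549, b = sin(fδ)/sin δ ≈ 1.128.
p = a·p₁ + b·p₂ ≈ (0.749, -0.493, 0.443); φ = arcsin(p_z) ≈ 26.30°, λ = atan2(p_y, p_x) ≈ -33.37°.

≈ (26.3°N, 33.4°W)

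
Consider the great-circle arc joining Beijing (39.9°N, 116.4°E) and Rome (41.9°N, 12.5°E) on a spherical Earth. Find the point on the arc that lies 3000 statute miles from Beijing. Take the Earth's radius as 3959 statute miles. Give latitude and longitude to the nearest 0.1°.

≈ 54.2°N, 53.7°E

The haversine formula gives a central angle δ ≈ 1.275 rad (73.1°) between the endpoints. The total great-circle distance is δ·R ≈ 1.275 × 3959 ≈ 5049 mi, so the target fraction is f = 3000/5049 ≈ 0.594.
Interpolate at f ≈ 0.594 with slerp weights a = sin((1−f)δ)/sin δ ≈ 0.517, b = sin(fδ)/sin δ ≈ 0.718.
p = a·p₁ + b·p₂ ≈ (0.346, 0.471, 0.812); φ = arcsin(p_z) ≈ 54.25°, λ = atan2(p_y, p_x) ≈ 53.73°.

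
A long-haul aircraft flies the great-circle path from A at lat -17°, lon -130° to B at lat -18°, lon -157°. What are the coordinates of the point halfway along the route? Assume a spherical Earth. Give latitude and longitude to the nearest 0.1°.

The haversine formula gives a central angle δ ≈ 0.449 rad (25.7°) between the endpoints.
Interpolate at f = 1/2 with slerp weights a = sin((1−f)δ)/sin δ ≈ 0.513, b = sin(fδ)/sin δ ≈ 0.513.
p = a·p₁ + b·p₂ ≈ (-0.764, -0.566, -0.308); φ = arcsin(p_z) ≈ -17.97°, λ = atan2(p_y, p_x) ≈ -143.46°.

≈ lat -18.0°, lon -143.5°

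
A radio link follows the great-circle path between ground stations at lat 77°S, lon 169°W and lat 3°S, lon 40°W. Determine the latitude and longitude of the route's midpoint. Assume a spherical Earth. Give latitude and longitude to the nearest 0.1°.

≈ lat 49.6°S, lon 51.5°W

Convert each endpoint to a unit vector on the sphere (x = cos φ cos λ, y = cos φ sin λ, z = sin φ).
The central angle between the endpoints is δ = arccos(p₁·p₂) ≈ 1.661 rad (95.2°).
Interpolate at f = 1/2 with slerp weights a = sin((1−f)δ)/sin δ ≈ 0.741, b = sin(fδ)/sin δ ≈ 0.741.
p = a·p₁ + b·p₂ ≈ (0.403, -0.508, -0.761); φ = arcsin(p_z) ≈ -49.57°, λ = atan2(p_y, p_x) ≈ -51.53°.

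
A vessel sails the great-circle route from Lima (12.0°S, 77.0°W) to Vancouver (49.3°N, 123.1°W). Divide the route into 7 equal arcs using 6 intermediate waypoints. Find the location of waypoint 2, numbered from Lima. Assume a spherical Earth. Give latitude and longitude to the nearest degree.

≈ 6°N, 87°W

The haversine formula gives a central angle δ ≈ 1.282 rad (73.5°) between the endpoints.
Interpolate at f = 2/7 with slerp weights a = sin((1−f)δ)/sin δ ≈ 0.827, b = sin(fδ)/sin δ ≈ 0.374.
p = a·p₁ + b·p₂ ≈ (0.049, -0.993, 0.111); φ = arcsin(p_z) ≈ 6.39°, λ = atan2(p_y, p_x) ≈ -87.18°.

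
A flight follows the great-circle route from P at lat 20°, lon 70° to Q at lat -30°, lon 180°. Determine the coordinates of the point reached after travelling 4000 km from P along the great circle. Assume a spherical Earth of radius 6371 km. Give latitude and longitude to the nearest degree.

≈ lat 3°, lon 102°

The haversine formula gives a central angle δ ≈ 2.037 rad (116.7°) between the endpoints. The total great-circle distance is δ·R ≈ 2.037 × 6371 ≈ 12977 km, so the target fraction is f = 4000/12977 ≈ 0.308.
Interpolate at f ≈ 0.308 with slerp weights a = sin((1−f)δ)/sin δ ≈ 1.105, b = sin(fδ)/sin δ ≈ 0.658.
p = a·p₁ + b·p₂ ≈ (-0.214, 0.976, 0.049); φ = arcsin(p_z) ≈ 2.81°, λ = atan2(p_y, p_x) ≈ 102.39°.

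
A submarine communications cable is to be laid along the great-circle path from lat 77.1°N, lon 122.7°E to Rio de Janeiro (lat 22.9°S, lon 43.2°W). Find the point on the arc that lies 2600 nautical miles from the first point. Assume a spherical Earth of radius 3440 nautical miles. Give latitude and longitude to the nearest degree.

Write both endpoints as unit vectors p₁, p₂ with components (cos φ cos λ, cos φ sin λ, sin φ).
The central angle between the endpoints is δ = arccos(p₁·p₂) ≈ 2.188 rad (125.4°). The total great-circle distance is δ·R ≈ 2.188 × 3440 ≈ 7527 nmi, so the target fraction is f = 2600/7527 ≈ 0.345.
Interpolate at f ≈ 0.345 with slerp weights a = sin((1−f)δ)/sin δ ≈ 1.214, b = sin(fδ)/sin δ ≈ 0.841.
p = a·p₁ + b·p₂ ≈ (0.418, -0.302, 0.857); φ = arcsin(p_z) ≈ 58.93°, λ = atan2(p_y, p_x) ≈ -35.85°.

≈ lat 59°N, lon 36°W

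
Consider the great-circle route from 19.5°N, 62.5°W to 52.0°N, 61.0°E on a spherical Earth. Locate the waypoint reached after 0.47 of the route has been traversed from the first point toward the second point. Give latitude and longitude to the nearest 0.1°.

Convert each endpoint to a unit vector on the sphere (x = cos φ cos λ, y = cos φ sin λ, z = sin φ).
The central angle between the endpoints is δ = arccos(p₁·p₂) ≈ 1.628 rad (93.3°).
Interpolate at f = 0.47 with slerp weights a = sin((1−f)δ)/sin δ ≈ 0.761, b = sin(fδ)/sin δ ≈ 0.694.
p = a·p₁ + b·p₂ ≈ (0.538, -0.263, 0.801); φ = arcsin(p_z) ≈ 53.20°, λ = atan2(p_y, p_x) ≈ -26.01°.

≈ 53.2°N, 26.0°W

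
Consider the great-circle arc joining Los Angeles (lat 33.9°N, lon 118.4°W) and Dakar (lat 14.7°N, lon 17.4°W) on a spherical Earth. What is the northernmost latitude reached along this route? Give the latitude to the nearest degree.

≈ 38°N

The great circle lies in the plane with unit normal n̂ = (p₁ × p₂)/|p₁ × p₂|.
Here n̂_z ≈ +0.788; the vertex latitude is φ_max = arccos|n̂_z| ≈ 38.0°.
Check via Clairaut: cos φ_max = |cos φ₁| · sin C = cos(33.9°)·sin(71.7°) ≈ 0.788, again giving ≈ 38.0°.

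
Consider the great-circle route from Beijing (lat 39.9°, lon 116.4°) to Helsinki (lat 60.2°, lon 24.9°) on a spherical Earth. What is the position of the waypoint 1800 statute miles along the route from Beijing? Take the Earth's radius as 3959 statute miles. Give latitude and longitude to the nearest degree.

The haversine formula gives a central angle δ ≈ 0.992 rad (56.9°) between the endpoints. The total great-circle distance is δ·R ≈ 0.992 × 3959 ≈ 3929 mi, so the target fraction is f = 1800/3929 ≈ 0.458.
Interpolate at f ≈ 0.458 with slerp weights a = sin((1−f)δ)/sin δ ≈ 0.612, b = sin(fδ)/sin δ ≈ 0.524.
p = a·p₁ + b·p₂ ≈ (0.028, 0.530, 0.847); φ = arcsin(p_z) ≈ 57.94°, λ = atan2(p_y, p_x) ≈ 87.00°.

≈ lat 58°, lon 87°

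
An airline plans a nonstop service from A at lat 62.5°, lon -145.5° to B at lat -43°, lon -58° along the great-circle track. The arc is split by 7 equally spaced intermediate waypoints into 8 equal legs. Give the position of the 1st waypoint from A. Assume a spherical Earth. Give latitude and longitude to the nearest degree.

Write both endpoints as unit vectors p₁, p₂ with components (cos φ cos λ, cos φ sin λ, sin φ).
The central angle between the endpoints is δ = arccos(p₁·p₂) ≈ 2.202 rad (126.2°).
Interpolate at f = 1/8 with slerp weights a = sin((1−f)δ)/sin δ ≈ 1.161, b = sin(fδ)/sin δ ≈ 0.337.
p = a·p₁ + b·p₂ ≈ (-0.311, -0.512, 0.800); φ = arcsin(p_z) ≈ 53.15°, λ = atan2(p_y, p_x) ≈ -121.28°.

≈ lat 53°, lon -121°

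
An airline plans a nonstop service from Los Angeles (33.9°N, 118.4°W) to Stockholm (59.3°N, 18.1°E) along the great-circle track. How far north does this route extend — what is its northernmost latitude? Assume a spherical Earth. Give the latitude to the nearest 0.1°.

The great circle lies in the plane with unit normal n̂ = (p₁ × p₂)/|p₁ × p₂|.
Here n̂_z ≈ +0.296; the vertex latitude is φ_max = arccos|n̂_z| ≈ 72.8°.
Check via Clairaut: cos φ_max = |cos φ₁| · sin C = cos(33.9°)·sin(20.9°) ≈ 0.296, again giving ≈ 72.8°.

≈ 72.8°N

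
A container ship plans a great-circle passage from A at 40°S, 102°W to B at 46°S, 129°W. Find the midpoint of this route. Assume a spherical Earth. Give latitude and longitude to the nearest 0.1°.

Write both endpoints as unit vectors p₁, p₂ with components (cos φ cos λ, cos φ sin λ, sin φ).
The central angle between the endpoints is δ = arccos(p₁·p₂) ≈ 0.358 rad (20.5°).
Interpolate at f = 1/2 with slerp weights a = sin((1−f)δ)/sin δ ≈ 0.508, b = sin(fδ)/sin δ ≈ 0.508.
p = a·p₁ + b·p₂ ≈ (-0.303, -0.655, -0.692); φ = arcsin(p_z) ≈ -43.80°, λ = atan2(p_y, p_x) ≈ -114.83°.

≈ 43.8°S, 114.8°W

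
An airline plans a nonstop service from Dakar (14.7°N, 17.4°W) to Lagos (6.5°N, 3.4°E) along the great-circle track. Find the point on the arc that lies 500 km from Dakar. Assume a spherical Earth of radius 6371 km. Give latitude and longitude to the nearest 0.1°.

≈ 13.1°N, 13.1°W

The haversine formula gives a central angle δ ≈ 0.384 rad (22.0°) between the endpoints. The total great-circle distance is δ·R ≈ 0.384 × 6371 ≈ 2447 km, so the target fraction is f = 500/2447 ≈ 0.204.
Interpolate at f ≈ 0.204 with slerp weights a = sin((1−f)δ)/sin δ ≈ 0.803, b = sin(fδ)/sin δ ≈ 0.209.
p = a·p₁ + b·p₂ ≈ (0.949, -0.220, 0.227); φ = arcsin(p_z) ≈ 13.15°, λ = atan2(p_y, p_x) ≈ -13.05°.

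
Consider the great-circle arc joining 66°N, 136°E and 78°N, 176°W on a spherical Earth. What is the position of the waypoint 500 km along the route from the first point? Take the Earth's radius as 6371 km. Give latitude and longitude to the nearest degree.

≈ 70°N, 142°E

Convert each endpoint to a unit vector on the sphere (x = cos φ cos λ, y = cos φ sin λ, z = sin φ).
The central angle between the endpoints is δ = arccos(p₁·p₂) ≈ 0.317 rad (18.2°). The total great-circle distance is δ·R ≈ 0.317 × 6371 ≈ 2020 km, so the target fraction is f = 500/2020 ≈ 0.248.
Interpolate at f ≈ 0.248 with slerp weights a = sin((1−f)δ)/sin δ ≈ 0.758, b = sin(fδ)/sin δ ≈ 0.251.
p = a·p₁ + b·p₂ ≈ (-0.274, 0.211, 0.938); φ = arcsin(p_z) ≈ 69.79°, λ = atan2(p_y, p_x) ≈ 142.46°.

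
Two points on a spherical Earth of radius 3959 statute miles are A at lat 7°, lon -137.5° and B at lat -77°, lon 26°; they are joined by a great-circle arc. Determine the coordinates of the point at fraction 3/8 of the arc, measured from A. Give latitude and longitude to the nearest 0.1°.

≈ lat -33.9°, lon -134.4°

The haversine formula gives a central angle δ ≈ 1.910 rad (109.4°) between the endpoints.
Interpolate at f = 3/8 with slerp weights a = sin((1−f)δ)/sin δ ≈ 0.986, b = sin(fδ)/sin δ ≈ 0.696.
p = a·p₁ + b·p₂ ≈ (-0.581, -0.592, -0.558); φ = arcsin(p_z) ≈ -33.94°, λ = atan2(p_y, p_x) ≈ -134.43°.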